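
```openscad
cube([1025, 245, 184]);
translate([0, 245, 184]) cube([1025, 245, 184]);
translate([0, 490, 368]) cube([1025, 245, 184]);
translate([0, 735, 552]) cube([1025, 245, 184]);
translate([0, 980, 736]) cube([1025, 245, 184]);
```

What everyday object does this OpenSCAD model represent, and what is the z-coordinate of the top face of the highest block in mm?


A staircase. The total rise is 920 mm.

5 identical blocks, each offset up and back from the previous — a staircase. Each step is 184 mm tall and there are 5 of them, so the total rise is 5 × 184 = 920 mm.


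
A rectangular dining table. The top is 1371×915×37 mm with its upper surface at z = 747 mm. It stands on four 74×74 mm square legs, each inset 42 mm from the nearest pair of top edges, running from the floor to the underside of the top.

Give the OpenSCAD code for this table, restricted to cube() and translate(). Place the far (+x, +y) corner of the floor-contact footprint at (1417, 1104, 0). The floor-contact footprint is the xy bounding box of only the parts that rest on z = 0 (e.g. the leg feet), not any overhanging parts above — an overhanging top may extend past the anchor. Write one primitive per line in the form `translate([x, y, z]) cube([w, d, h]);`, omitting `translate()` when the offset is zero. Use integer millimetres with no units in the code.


translate([88, 231, 710]) cube([1371, 915, 37]);
translate([130, 273, 0]) cube([74, 74, 710]);
translate([1343, 273, 0]) cube([74, 74, 710]);
translate([130, 1030, 0]) cube([74, 74, 710]);
translate([1343, 1030, 0]) cube([74, 74, 710]);


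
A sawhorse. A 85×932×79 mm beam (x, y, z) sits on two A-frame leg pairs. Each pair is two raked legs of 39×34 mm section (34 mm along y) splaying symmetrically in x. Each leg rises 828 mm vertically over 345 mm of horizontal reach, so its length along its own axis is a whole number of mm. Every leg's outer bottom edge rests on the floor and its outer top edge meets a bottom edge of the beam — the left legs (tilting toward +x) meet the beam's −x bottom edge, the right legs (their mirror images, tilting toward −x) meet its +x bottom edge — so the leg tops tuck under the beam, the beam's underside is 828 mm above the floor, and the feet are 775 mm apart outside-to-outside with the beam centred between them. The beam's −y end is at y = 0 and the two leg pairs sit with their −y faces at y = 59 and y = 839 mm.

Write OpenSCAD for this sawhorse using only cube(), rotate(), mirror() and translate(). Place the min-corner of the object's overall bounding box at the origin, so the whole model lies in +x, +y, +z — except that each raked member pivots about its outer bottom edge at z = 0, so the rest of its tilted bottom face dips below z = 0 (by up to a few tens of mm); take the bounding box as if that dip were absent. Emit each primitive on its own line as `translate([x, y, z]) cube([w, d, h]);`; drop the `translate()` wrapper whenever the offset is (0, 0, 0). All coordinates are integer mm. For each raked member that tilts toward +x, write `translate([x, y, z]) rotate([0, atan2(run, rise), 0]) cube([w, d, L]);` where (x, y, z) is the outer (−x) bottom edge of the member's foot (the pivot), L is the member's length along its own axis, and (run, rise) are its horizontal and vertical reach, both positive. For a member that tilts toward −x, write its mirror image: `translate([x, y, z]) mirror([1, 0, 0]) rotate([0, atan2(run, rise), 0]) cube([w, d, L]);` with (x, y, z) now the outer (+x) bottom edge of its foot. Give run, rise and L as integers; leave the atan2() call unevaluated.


translate([345, 0, 828]) cube([85, 932, 79]);
translate([0, 59, 0]) rotate([0, atan2(345, 828), 0]) cube([39, 34, 897]);
translate([775, 59, 0]) mirror([1, 0, 0]) rotate([0, atan2(345, 828), 0]) cube([39, 34, 897]);
translate([0, 839, 0]) rotate([0, atan2(345, 828), 0]) cube([39, 34, 897]);
translate([775, 839, 0]) mirror([1, 0, 0]) rotate([0, atan2(345, 828), 0]) cube([39, 34, 897]);


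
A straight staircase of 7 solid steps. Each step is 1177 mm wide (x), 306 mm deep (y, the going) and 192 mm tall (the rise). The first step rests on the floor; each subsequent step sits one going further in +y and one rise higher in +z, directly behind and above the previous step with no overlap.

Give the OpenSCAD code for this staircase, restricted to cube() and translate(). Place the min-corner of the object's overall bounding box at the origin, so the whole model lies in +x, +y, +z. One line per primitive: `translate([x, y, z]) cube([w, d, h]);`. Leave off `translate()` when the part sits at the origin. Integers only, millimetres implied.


cube([1177, 306, 192]);
translate([0, 306, 192]) cube([1177, 306, 192]);
translate([0, 612, 384]) cube([1177, 306, 192]);
translate([0, 918, 576]) cube([1177, 306, 192]);
translate([0, 1224, 768]) cube([1177, 306, 192]);
translate([0, 1530, 960]) cube([1177, 306, 192]);
translate([0, 1836, 1152]) cube([1177, 306, 192]);


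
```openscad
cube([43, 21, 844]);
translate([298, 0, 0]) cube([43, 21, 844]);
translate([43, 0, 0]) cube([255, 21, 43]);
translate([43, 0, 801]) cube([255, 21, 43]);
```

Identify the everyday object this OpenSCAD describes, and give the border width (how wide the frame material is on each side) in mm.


A picture frame. The border width is 43 mm.

Four thin pieces enclosing a rectangular opening — a picture frame. The two full-height stiles are 844 mm tall; the top rail sits at z = 801 and is 43 mm tall, so the border above the opening is 844 − 801 = 43 mm, matching the stile x-width.


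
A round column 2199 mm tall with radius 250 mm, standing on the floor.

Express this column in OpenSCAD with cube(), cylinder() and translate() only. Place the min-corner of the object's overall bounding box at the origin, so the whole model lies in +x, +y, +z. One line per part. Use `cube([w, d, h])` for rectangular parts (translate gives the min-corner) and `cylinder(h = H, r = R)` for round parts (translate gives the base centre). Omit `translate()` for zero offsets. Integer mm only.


translate([250, 250, 0]) cylinder(h = 2199, r = 250);


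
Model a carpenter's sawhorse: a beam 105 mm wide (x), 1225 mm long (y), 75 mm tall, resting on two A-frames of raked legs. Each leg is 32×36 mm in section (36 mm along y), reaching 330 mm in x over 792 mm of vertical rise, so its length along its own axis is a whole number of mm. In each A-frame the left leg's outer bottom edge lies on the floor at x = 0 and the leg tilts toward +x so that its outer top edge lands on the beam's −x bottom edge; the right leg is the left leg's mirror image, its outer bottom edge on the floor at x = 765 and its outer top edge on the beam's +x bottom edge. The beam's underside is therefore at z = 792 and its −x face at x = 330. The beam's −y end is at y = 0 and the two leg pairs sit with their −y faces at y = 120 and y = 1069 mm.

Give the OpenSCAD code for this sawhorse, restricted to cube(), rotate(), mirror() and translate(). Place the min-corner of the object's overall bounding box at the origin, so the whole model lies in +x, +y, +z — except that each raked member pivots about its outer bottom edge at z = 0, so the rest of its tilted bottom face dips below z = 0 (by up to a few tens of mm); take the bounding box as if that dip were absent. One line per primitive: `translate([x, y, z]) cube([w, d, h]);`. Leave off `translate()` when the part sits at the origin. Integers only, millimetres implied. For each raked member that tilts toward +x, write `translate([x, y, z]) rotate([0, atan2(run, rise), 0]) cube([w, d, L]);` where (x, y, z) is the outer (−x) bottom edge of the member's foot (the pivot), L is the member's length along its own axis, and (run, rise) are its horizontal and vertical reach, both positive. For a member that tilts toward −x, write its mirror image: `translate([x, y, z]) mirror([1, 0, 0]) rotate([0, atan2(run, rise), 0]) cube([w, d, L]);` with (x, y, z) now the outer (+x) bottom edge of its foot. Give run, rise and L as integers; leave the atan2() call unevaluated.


translate([330, 0, 792]) cube([105, 1225, 75]);
translate([0, 120, 0]) rotate([0, atan2(330, 792), 0]) cube([32, 36, 858]);
translate([765, 120, 0]) mirror([1, 0, 0]) rotate([0, atan2(330, 792), 0]) cube([32, 36, 858]);
translate([0, 1069, 0]) rotate([0, atan2(330, 792), 0]) cube([32, 36, 858]);
translate([765, 1069, 0]) mirror([1, 0, 0]) rotate([0, atan2(330, 792), 0]) cube([32, 36, 858]);


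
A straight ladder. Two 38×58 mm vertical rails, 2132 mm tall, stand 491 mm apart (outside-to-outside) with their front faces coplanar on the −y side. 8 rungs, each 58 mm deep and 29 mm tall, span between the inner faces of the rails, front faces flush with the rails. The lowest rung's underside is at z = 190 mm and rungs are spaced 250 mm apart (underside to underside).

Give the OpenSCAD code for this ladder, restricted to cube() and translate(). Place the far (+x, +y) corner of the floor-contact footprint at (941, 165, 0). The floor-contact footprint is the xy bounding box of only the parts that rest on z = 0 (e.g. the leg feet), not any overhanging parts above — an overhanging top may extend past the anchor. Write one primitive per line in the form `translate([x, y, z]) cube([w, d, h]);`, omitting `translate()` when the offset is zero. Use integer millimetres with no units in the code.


translate([450, 107, 0]) cube([38, 58, 2132]);
translate([903, 107, 0]) cube([38, 58, 2132]);
translate([488, 107, 190]) cube([415, 58, 29]);
translate([488, 107, 440]) cube([415, 58, 29]);
translate([488, 107, 690]) cube([415, 58, 29]);
translate([488, 107, 940]) cube([415, 58, 29]);
translate([488, 107, 1190]) cube([415, 58, 29]);
translate([488, 107, 1440]) cube([415, 58, 29]);
translate([488, 107, 1690]) cube([415, 58, 29]);
translate([488, 107, 1940]) cube([415, 58, 29]);


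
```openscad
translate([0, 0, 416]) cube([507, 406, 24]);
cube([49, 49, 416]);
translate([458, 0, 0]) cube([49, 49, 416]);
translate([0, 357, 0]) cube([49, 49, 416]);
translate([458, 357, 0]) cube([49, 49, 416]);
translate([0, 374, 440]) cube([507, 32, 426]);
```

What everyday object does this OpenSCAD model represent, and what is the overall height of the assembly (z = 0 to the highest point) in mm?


A chair. The overall height is 866 mm.

A slab on four corner posts with a tall panel at the back — a chair. The seat slab sits at z = 416 with thickness 24, and the 426 mm backrest starts at the seat top, so the overall height is 416 + 24 + 426 = 866 mm.


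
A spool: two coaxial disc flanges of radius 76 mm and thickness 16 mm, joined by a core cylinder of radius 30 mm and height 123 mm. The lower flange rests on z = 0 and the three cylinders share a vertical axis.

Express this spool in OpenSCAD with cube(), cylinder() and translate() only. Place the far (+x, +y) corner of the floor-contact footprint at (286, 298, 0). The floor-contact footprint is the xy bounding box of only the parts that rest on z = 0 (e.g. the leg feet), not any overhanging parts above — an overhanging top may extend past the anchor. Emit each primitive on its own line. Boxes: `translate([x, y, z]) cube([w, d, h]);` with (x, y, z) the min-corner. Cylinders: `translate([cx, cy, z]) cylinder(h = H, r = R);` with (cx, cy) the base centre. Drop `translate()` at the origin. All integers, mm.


translate([210, 222, 0]) cylinder(h = 16, r = 76);
translate([210, 222, 16]) cylinder(h = 123, r = 30);
translate([210, 222, 139]) cylinder(h = 16, r = 76);


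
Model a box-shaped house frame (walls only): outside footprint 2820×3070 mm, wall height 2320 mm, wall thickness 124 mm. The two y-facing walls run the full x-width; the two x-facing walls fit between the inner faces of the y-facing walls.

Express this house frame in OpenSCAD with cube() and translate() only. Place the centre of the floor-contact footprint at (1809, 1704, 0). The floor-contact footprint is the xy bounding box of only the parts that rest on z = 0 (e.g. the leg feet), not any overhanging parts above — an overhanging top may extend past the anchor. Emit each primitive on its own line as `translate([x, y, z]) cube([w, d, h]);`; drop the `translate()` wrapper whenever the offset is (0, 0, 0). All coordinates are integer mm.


translate([399, 169, 0]) cube([2820, 124, 2320]);
translate([399, 3115, 0]) cube([2820, 124, 2320]);
translate([399, 293, 0]) cube([124, 2822, 2320]);
translate([3095, 293, 0]) cube([124, 2822, 2320]);


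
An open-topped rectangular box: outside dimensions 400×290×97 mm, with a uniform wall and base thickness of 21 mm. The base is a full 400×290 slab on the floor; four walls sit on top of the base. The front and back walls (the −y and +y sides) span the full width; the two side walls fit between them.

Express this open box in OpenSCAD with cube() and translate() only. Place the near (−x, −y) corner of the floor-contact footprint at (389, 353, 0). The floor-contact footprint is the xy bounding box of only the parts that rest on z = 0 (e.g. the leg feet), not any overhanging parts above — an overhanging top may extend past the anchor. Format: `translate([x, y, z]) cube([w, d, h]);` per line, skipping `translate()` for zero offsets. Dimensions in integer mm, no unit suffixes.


translate([389, 353, 0]) cube([400, 290, 21]);
translate([389, 353, 21]) cube([400, 21, 76]);
translate([389, 622, 21]) cube([400, 21, 76]);
translate([389, 374, 21]) cube([21, 248, 76]);
translate([768, 374, 21]) cube([21, 248, 76]);


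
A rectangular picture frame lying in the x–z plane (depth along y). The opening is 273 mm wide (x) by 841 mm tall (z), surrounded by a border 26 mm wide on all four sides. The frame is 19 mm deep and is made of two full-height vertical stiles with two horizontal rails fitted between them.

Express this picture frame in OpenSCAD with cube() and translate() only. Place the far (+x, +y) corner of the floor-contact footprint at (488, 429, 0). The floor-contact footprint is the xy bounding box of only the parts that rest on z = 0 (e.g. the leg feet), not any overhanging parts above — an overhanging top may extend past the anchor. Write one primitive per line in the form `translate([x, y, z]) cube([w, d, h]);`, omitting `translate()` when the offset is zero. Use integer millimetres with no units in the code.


translate([163, 410, 0]) cube([26, 19, 893]);
translate([462, 410, 0]) cube([26, 19, 893]);
translate([189, 410, 0]) cube([273, 19, 26]);
translate([189, 410, 867]) cube([273, 19, 26]);


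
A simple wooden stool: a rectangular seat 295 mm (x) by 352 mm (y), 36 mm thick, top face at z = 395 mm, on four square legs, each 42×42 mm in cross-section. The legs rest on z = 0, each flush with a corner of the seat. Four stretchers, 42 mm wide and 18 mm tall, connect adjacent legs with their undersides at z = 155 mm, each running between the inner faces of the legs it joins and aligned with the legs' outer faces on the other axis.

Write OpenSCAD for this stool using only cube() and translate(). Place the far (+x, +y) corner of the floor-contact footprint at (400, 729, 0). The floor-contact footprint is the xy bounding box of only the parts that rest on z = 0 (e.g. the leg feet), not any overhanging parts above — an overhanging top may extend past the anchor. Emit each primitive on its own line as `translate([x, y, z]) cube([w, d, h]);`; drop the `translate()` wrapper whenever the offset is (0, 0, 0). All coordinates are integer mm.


// leg_h = 395 - 36 = 359
// stretcher span = 295 - 2*42 = 211
translate([105, 377, 359]) cube([295, 352, 36]);
translate([105, 377, 0]) cube([42, 42, 359]);
translate([358, 377, 0]) cube([42, 42, 359]);
translate([105, 687, 0]) cube([42, 42, 359]);
translate([358, 687, 0]) cube([42, 42, 359]);
translate([147, 377, 155]) cube([211, 42, 18]);
translate([147, 687, 155]) cube([211, 42, 18]);
translate([105, 419, 155]) cube([42, 268, 18]);
translate([358, 419, 155]) cube([42, 268, 18]);


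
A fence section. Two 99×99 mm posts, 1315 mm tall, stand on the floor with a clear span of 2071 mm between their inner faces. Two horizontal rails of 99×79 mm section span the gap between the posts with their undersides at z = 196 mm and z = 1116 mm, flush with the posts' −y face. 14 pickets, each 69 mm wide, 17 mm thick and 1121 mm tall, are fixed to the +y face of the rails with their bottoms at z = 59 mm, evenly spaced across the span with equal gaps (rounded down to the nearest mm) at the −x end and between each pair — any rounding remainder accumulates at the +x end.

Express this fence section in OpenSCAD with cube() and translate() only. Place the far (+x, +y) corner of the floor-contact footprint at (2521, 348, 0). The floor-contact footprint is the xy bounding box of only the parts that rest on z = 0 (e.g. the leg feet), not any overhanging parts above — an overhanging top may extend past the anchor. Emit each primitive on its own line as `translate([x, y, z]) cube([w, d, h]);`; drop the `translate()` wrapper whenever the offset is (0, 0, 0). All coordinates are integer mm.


translate([252, 249, 0]) cube([99, 99, 1315]);
translate([2422, 249, 0]) cube([99, 99, 1315]);
translate([351, 249, 196]) cube([2071, 99, 79]);
translate([351, 249, 1116]) cube([2071, 99, 79]);
translate([424, 348, 59]) cube([69, 17, 1121]);
translate([566, 348, 59]) cube([69, 17, 1121]);
translate([708, 348, 59]) cube([69, 17, 1121]);
translate([850, 348, 59]) cube([69, 17, 1121]);
translate([992, 348, 59]) cube([69, 17, 1121]);
translate([1134, 348, 59]) cube([69, 17, 1121]);
translate([1276, 348, 59]) cube([69, 17, 1121]);
translate([1418, 348, 59]) cube([69, 17, 1121]);
translate([1560, 348, 59]) cube([69, 17, 1121]);
translate([1702, 348, 59]) cube([69, 17, 1121]);
translate([1844, 348, 59]) cube([69, 17, 1121]);
translate([1986, 348, 59]) cube([69, 17, 1121]);
translate([2128, 348, 59]) cube([69, 17, 1121]);
translate([2270, 348, 59]) cube([69, 17, 1121]);


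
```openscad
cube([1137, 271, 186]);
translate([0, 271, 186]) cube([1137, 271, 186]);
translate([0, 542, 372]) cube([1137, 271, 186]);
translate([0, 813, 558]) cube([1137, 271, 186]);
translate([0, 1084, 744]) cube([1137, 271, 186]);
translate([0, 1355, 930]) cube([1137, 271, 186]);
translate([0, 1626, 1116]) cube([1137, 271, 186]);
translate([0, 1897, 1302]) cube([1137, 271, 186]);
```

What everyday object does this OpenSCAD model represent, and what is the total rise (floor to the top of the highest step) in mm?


A staircase. The total rise is 1488 mm.

8 identical blocks, each offset up and back from the previous — a staircase. Each step is 186 mm tall and there are 8 of them, so the total rise is 8 × 186 = 1488 mm.


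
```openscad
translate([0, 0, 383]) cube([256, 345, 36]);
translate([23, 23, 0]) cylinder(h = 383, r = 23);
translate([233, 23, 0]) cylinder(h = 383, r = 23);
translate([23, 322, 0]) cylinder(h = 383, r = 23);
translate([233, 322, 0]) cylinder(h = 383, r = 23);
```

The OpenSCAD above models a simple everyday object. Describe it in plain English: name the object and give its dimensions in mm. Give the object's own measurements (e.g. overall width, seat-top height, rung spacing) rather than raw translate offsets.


A simple wooden stool: a rectangular seat 256 mm (x) by 345 mm (y), 36 mm thick, top face at z = 419 mm, on four round legs, each 46 mm in diameter. The legs rest on z = 0, each leg's axis is inset half a diameter from the nearest pair of seat edges (so the leg's bounding box is flush with the corner).


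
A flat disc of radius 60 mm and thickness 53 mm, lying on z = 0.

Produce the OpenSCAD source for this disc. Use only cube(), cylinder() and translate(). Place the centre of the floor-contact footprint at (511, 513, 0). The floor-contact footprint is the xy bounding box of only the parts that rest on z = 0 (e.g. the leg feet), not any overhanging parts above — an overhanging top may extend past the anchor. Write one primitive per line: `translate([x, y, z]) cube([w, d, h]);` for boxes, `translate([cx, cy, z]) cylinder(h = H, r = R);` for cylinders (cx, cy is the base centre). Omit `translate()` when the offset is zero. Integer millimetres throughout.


translate([511, 513, 0]) cylinder(h = 53, r = 60);


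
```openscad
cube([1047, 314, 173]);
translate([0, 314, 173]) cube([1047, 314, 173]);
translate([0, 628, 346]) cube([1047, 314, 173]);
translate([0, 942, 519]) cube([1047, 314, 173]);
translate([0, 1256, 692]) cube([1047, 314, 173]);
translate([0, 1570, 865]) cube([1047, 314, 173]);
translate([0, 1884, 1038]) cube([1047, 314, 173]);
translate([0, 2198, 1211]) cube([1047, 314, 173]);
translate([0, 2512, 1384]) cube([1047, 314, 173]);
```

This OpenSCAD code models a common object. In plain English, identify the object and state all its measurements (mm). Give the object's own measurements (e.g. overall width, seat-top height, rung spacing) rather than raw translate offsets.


A straight staircase of 9 solid steps. Each step is 1047 mm wide (x), 314 mm deep (y, the going) and 173 mm tall (the rise). The first step rests on the floor; each subsequent step sits one going further in +y and one rise higher in +z, directly behind and above the previous step with no overlap.


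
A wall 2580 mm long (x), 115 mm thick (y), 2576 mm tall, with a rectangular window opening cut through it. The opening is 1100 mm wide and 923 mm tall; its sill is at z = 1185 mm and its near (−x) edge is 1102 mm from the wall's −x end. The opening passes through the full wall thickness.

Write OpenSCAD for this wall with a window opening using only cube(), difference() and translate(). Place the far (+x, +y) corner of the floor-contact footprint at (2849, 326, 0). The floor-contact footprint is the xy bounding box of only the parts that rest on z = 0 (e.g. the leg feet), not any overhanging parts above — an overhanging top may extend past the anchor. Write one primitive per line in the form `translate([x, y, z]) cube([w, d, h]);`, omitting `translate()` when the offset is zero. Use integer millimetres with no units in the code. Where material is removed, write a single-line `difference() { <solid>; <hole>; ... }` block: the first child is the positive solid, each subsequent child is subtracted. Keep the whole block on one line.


difference() { translate([269, 211, 0]) cube([2580, 115, 2576]); translate([1371, 211, 1185]) cube([1100, 115, 923]); }


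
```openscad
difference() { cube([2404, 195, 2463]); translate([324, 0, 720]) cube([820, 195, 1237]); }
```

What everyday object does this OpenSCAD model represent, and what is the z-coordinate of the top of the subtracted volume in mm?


A wall with a window opening. The window head height is 1957 mm.

A wall with a rectangular opening subtracted — a window. Sill at z = 720, opening 1237 mm tall, so the head is at 720 + 1237 = 1957 mm.


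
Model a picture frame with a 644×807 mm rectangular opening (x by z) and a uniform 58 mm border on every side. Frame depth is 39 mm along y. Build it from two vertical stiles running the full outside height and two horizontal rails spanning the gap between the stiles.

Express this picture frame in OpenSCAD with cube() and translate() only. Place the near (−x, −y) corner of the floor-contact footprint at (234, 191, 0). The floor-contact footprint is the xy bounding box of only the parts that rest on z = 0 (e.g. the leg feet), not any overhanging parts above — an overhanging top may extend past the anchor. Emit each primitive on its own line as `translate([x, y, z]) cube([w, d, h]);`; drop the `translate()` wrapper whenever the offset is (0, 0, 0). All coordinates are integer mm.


translate([234, 191, 0]) cube([58, 39, 923]);
translate([936, 191, 0]) cube([58, 39, 923]);
translate([292, 191, 0]) cube([644, 39, 58]);
translate([292, 191, 865]) cube([644, 39, 58]);


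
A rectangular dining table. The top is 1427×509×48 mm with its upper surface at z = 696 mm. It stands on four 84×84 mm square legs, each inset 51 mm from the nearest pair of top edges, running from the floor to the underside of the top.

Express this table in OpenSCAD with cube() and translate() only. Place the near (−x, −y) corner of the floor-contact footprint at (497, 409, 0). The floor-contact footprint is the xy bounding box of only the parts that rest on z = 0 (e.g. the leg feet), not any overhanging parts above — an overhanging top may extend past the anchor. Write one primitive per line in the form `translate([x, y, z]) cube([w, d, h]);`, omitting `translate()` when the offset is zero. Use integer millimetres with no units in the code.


translate([446, 358, 648]) cube([1427, 509, 48]);
translate([497, 409, 0]) cube([84, 84, 648]);
translate([1738, 409, 0]) cube([84, 84, 648]);
translate([497, 732, 0]) cube([84, 84, 648]);
translate([1738, 732, 0]) cube([84, 84, 648]);


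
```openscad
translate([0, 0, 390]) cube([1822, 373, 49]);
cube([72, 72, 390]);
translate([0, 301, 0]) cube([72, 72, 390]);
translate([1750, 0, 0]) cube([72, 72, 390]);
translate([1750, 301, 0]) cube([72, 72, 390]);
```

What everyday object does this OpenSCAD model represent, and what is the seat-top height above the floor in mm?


A bench. The seat-top height is 439 mm.

A long slab on four corner posts — a bench. The slab sits at z = 390 with thickness 49, so the top is 390 + 49 = 439 mm.


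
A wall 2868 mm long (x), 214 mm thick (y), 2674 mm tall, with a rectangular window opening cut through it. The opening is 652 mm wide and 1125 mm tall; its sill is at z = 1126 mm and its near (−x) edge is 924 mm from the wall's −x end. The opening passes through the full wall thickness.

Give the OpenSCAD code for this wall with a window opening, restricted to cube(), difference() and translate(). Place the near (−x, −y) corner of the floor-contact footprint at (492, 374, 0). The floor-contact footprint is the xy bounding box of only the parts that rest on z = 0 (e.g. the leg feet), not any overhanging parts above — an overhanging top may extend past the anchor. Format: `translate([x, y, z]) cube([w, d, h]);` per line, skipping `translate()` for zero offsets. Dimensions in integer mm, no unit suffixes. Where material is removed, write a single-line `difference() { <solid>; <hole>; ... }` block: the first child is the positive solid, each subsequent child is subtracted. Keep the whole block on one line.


difference() { translate([492, 374, 0]) cube([2868, 214, 2674]); translate([1416, 374, 1126]) cube([652, 214, 1125]); }


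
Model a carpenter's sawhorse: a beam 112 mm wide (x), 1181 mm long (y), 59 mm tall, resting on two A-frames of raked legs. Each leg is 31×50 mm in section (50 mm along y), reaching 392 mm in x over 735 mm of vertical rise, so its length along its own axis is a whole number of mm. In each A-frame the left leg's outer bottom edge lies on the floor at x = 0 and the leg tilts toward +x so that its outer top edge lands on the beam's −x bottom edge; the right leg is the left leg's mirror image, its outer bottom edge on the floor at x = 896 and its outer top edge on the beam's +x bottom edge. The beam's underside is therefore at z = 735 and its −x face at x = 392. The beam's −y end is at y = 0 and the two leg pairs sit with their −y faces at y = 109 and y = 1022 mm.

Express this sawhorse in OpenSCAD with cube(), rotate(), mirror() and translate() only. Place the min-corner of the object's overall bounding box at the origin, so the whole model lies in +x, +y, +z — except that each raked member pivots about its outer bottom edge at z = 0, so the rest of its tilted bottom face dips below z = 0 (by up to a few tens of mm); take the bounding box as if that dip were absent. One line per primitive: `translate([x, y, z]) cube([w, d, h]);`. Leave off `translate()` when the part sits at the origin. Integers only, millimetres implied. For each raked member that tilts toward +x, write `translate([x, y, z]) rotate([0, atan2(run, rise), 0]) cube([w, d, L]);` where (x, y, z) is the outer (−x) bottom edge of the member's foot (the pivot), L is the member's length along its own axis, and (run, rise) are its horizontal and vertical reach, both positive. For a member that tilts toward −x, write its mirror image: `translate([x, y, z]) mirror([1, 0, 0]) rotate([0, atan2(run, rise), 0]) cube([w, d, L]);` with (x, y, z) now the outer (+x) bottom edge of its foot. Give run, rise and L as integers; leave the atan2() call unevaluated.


translate([392, 0, 735]) cube([112, 1181, 59]);
translate([0, 109, 0]) rotate([0, atan2(392, 735), 0]) cube([31, 50, 833]);
translate([896, 109, 0]) mirror([1, 0, 0]) rotate([0, atan2(392, 735), 0]) cube([31, 50, 833]);
translate([0, 1022, 0]) rotate([0, atan2(392, 735), 0]) cube([31, 50, 833]);
translate([896, 1022, 0]) mirror([1, 0, 0]) rotate([0, atan2(392, 735), 0]) cube([31, 50, 833]);


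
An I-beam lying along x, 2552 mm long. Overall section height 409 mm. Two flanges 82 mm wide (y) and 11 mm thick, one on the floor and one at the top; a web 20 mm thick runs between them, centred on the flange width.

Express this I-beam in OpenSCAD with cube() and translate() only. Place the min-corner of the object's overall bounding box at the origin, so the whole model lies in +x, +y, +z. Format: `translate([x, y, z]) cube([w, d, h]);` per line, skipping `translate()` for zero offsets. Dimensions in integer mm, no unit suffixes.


cube([2552, 82, 11]);
translate([0, 31, 11]) cube([2552, 20, 387]);
translate([0, 0, 398]) cube([2552, 82, 11]);


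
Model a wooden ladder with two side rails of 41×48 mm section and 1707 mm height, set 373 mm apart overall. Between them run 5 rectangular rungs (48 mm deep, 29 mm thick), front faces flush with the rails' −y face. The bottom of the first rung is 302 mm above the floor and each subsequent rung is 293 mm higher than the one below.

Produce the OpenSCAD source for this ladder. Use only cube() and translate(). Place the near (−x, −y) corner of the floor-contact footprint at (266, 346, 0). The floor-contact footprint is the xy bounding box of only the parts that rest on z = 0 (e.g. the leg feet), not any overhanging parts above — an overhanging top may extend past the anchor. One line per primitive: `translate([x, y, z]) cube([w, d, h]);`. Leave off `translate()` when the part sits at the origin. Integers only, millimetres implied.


translate([266, 346, 0]) cube([41, 48, 1707]);
translate([598, 346, 0]) cube([41, 48, 1707]);
translate([307, 346, 302]) cube([291, 48, 29]);
translate([307, 346, 595]) cube([291, 48, 29]);
translate([307, 346, 888]) cube([291, 48, 29]);
translate([307, 346, 1181]) cube([291, 48, 29]);
translate([307, 346, 1474]) cube([291, 48, 29]);


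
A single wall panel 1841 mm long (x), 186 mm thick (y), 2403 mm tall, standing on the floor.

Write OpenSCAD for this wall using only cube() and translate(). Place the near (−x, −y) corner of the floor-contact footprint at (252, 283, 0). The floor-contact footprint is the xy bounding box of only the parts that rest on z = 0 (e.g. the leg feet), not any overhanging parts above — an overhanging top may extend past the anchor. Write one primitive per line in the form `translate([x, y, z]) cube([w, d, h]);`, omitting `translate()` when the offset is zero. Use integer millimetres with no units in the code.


translate([252, 283, 0]) cube([1841, 186, 2403]);


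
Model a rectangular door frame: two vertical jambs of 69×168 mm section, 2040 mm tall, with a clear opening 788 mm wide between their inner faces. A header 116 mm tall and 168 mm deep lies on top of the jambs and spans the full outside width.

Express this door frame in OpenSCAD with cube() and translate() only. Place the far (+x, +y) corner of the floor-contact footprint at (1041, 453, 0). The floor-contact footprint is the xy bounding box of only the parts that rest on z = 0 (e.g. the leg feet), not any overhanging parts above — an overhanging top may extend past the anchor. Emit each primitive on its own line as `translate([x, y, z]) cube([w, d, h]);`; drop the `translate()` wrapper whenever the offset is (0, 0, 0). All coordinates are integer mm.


translate([115, 285, 0]) cube([69, 168, 2040]);
translate([972, 285, 0]) cube([69, 168, 2040]);
translate([115, 285, 2040]) cube([926, 168, 116]);


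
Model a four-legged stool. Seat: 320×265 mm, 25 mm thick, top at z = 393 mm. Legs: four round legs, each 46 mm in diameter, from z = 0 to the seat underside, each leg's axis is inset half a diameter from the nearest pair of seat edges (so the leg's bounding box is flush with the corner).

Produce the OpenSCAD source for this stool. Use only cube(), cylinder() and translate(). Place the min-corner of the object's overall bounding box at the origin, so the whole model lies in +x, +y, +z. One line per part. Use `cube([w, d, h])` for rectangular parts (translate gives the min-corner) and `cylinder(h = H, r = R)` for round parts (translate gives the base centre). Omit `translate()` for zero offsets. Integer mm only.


translate([0, 0, 368]) cube([320, 265, 25]);
translate([23, 23, 0]) cylinder(h = 368, r = 23);
translate([297, 23, 0]) cylinder(h = 368, r = 23);
translate([23, 242, 0]) cylinder(h = 368, r = 23);
translate([297, 242, 0]) cylinder(h = 368, r = 23);


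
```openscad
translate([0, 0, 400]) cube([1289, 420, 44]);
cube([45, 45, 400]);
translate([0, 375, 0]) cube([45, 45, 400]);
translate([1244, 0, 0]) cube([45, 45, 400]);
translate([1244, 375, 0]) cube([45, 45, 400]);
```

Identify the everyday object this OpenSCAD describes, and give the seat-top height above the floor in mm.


A bench. The seat-top height is 444 mm.

A long slab on four corner posts — a bench. The slab sits at z = 400 with thickness 44, so the top is 400 + 44 = 444 mm.


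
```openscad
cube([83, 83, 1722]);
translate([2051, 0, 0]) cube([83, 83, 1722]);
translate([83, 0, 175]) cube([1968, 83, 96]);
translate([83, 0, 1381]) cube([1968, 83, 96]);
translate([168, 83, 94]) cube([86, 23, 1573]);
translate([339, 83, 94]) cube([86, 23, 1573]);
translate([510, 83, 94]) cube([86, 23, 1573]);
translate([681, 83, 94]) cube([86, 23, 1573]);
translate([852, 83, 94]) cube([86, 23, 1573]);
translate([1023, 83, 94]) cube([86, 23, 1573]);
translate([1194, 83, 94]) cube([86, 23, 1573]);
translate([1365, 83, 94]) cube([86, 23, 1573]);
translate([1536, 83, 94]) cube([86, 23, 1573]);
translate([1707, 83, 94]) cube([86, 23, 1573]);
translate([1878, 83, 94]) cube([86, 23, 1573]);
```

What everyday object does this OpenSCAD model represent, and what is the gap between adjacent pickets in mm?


A fence section. The picket gap is 85 mm.

Two posts, two rails, 11 pickets — a fence section. Span 1968 mm holds 11 pickets of 86 mm with 12 equal gaps: ⌊(1968 − 11·86) / 12⌋ = 85 mm.


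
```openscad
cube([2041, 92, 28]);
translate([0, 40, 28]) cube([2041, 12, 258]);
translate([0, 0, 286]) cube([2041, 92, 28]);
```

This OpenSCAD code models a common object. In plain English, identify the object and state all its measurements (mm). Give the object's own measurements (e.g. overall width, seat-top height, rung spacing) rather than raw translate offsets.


An I-beam lying along x, 2041 mm long. Overall section height 314 mm. Two flanges 92 mm wide (y) and 28 mm thick, one on the floor and one at the top; a web 12 mm thick runs between them, centred on the flange width.


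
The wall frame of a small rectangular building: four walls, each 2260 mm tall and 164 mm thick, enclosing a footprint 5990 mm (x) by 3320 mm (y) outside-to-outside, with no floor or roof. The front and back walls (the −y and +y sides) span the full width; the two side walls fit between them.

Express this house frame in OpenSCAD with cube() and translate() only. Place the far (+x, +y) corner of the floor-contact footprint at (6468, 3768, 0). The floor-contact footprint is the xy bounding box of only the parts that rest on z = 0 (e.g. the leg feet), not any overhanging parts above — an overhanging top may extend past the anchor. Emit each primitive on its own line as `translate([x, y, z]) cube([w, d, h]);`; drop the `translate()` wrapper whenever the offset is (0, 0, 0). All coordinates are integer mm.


translate([478, 448, 0]) cube([5990, 164, 2260]);
translate([478, 3604, 0]) cube([5990, 164, 2260]);
translate([478, 612, 0]) cube([164, 2992, 2260]);
translate([6304, 612, 0]) cube([164, 2992, 2260]);


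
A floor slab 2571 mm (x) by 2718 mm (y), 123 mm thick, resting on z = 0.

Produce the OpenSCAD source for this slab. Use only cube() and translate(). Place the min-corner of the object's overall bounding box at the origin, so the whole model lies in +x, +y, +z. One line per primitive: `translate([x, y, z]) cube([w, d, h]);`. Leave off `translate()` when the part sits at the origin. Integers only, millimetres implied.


cube([2571, 2718, 123]);


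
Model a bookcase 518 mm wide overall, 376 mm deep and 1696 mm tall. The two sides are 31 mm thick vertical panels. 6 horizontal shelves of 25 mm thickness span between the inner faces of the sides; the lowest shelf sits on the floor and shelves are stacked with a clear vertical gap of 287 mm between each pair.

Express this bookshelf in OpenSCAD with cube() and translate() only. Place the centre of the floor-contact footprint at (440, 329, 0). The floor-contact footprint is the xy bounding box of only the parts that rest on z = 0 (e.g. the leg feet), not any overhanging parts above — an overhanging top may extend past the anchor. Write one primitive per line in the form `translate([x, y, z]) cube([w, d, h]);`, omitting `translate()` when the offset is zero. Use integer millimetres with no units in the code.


translate([181, 141, 0]) cube([31, 376, 1696]);
translate([668, 141, 0]) cube([31, 376, 1696]);
translate([212, 141, 0]) cube([456, 376, 25]);
translate([212, 141, 312]) cube([456, 376, 25]);
translate([212, 141, 624]) cube([456, 376, 25]);
translate([212, 141, 936]) cube([456, 376, 25]);
translate([212, 141, 1248]) cube([456, 376, 25]);
translate([212, 141, 1560]) cube([456, 376, 25]);


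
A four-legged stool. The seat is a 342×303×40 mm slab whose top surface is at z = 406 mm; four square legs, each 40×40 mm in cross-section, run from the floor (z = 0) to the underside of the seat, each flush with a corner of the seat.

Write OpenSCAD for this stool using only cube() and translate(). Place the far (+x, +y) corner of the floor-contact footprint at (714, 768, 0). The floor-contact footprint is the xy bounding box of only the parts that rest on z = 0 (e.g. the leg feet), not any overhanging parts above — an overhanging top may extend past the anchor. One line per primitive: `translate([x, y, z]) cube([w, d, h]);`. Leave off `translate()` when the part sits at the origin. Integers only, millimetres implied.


translate([372, 465, 366]) cube([342, 303, 40]);
translate([372, 465, 0]) cube([40, 40, 366]);
translate([674, 465, 0]) cube([40, 40, 366]);
translate([372, 728, 0]) cube([40, 40, 366]);
translate([674, 728, 0]) cube([40, 40, 366]);


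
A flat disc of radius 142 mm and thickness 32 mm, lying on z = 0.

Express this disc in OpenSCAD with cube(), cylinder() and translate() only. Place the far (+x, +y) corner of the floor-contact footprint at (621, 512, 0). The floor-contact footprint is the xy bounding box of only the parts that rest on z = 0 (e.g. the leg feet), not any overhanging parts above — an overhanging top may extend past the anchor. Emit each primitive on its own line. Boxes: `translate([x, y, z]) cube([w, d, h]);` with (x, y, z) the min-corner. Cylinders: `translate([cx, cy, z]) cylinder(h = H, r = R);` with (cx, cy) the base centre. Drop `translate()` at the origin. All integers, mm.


translate([479, 370, 0]) cylinder(h = 32, r = 142);


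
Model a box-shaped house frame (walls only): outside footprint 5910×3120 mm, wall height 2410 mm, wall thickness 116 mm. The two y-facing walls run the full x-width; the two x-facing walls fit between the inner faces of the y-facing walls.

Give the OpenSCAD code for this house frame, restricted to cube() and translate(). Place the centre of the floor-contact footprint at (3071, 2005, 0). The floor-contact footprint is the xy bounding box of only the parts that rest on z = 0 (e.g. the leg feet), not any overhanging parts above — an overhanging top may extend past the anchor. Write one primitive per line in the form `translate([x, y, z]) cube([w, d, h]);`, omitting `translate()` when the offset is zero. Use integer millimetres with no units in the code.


translate([116, 445, 0]) cube([5910, 116, 2410]);
translate([116, 3449, 0]) cube([5910, 116, 2410]);
translate([116, 561, 0]) cube([116, 2888, 2410]);
translate([5910, 561, 0]) cube([116, 2888, 2410]);
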